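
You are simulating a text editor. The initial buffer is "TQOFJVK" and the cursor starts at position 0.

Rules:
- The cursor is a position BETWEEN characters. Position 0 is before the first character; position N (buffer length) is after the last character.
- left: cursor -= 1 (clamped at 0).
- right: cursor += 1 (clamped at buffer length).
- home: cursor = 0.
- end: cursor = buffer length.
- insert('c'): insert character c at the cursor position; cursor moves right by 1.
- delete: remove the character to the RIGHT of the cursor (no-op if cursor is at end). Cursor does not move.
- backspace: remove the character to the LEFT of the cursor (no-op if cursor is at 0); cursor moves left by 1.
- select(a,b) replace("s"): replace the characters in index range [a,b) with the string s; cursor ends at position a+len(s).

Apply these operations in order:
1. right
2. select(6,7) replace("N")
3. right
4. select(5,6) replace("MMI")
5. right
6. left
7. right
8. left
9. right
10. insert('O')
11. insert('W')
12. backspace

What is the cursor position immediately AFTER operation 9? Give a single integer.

After op 1 (right): buf='TQOFJVK' cursor=1
After op 2 (select(6,7) replace("N")): buf='TQOFJVN' cursor=7
After op 3 (right): buf='TQOFJVN' cursor=7
After op 4 (select(5,6) replace("MMI")): buf='TQOFJMMIN' cursor=8
After op 5 (right): buf='TQOFJMMIN' cursor=9
After op 6 (left): buf='TQOFJMMIN' cursor=8
After op 7 (right): buf='TQOFJMMIN' cursor=9
After op 8 (left): buf='TQOFJMMIN' cursor=8
After op 9 (right): buf='TQOFJMMIN' cursor=9

Answer: 9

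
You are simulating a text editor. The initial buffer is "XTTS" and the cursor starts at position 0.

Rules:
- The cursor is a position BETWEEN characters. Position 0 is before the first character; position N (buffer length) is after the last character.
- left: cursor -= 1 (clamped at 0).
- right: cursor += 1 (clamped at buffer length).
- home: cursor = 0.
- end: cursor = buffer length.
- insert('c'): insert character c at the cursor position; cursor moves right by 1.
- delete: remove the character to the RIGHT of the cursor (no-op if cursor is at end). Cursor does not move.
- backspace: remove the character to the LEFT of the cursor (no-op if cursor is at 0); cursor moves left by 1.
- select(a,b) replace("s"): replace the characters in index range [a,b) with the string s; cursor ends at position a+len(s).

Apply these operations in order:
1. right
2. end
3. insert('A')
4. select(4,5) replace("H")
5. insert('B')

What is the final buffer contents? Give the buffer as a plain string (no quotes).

Answer: XTTSHB

Derivation:
After op 1 (right): buf='XTTS' cursor=1
After op 2 (end): buf='XTTS' cursor=4
After op 3 (insert('A')): buf='XTTSA' cursor=5
After op 4 (select(4,5) replace("H")): buf='XTTSH' cursor=5
After op 5 (insert('B')): buf='XTTSHB' cursor=6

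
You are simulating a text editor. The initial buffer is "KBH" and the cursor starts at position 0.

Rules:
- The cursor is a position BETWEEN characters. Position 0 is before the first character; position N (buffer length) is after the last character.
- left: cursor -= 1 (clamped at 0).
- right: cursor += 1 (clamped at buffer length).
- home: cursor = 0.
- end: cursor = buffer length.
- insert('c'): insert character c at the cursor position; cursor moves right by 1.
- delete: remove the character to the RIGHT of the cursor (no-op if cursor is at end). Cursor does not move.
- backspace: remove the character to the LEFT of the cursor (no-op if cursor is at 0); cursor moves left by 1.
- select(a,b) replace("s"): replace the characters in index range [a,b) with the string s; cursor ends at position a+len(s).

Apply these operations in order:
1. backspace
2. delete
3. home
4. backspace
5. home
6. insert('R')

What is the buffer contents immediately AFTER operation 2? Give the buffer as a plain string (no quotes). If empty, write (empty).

Answer: BH

Derivation:
After op 1 (backspace): buf='KBH' cursor=0
After op 2 (delete): buf='BH' cursor=0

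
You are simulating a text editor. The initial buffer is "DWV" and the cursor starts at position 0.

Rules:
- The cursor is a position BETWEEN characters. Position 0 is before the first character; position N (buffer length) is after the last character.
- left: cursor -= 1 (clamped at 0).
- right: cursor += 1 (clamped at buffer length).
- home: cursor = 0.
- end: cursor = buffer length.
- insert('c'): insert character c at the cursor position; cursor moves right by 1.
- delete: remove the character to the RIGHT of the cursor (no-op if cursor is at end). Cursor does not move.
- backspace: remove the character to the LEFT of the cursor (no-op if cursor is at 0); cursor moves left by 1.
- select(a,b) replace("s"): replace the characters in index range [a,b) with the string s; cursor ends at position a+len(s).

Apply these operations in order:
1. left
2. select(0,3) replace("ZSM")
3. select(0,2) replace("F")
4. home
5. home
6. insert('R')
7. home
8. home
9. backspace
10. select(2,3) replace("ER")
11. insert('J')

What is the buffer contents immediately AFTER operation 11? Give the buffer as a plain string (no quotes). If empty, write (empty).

Answer: RFERJ

Derivation:
After op 1 (left): buf='DWV' cursor=0
After op 2 (select(0,3) replace("ZSM")): buf='ZSM' cursor=3
After op 3 (select(0,2) replace("F")): buf='FM' cursor=1
After op 4 (home): buf='FM' cursor=0
After op 5 (home): buf='FM' cursor=0
After op 6 (insert('R')): buf='RFM' cursor=1
After op 7 (home): buf='RFM' cursor=0
After op 8 (home): buf='RFM' cursor=0
After op 9 (backspace): buf='RFM' cursor=0
After op 10 (select(2,3) replace("ER")): buf='RFER' cursor=4
After op 11 (insert('J')): buf='RFERJ' cursor=5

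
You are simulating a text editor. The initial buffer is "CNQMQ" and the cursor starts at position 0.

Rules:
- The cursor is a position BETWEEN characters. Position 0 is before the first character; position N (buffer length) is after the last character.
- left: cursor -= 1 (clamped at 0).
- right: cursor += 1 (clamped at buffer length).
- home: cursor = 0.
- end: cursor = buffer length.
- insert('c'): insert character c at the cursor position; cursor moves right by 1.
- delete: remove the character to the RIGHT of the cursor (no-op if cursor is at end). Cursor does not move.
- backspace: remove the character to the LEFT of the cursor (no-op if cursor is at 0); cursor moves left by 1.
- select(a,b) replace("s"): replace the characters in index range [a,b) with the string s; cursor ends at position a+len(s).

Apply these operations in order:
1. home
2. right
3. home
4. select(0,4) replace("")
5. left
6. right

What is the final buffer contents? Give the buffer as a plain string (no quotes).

After op 1 (home): buf='CNQMQ' cursor=0
After op 2 (right): buf='CNQMQ' cursor=1
After op 3 (home): buf='CNQMQ' cursor=0
After op 4 (select(0,4) replace("")): buf='Q' cursor=0
After op 5 (left): buf='Q' cursor=0
After op 6 (right): buf='Q' cursor=1

Answer: Q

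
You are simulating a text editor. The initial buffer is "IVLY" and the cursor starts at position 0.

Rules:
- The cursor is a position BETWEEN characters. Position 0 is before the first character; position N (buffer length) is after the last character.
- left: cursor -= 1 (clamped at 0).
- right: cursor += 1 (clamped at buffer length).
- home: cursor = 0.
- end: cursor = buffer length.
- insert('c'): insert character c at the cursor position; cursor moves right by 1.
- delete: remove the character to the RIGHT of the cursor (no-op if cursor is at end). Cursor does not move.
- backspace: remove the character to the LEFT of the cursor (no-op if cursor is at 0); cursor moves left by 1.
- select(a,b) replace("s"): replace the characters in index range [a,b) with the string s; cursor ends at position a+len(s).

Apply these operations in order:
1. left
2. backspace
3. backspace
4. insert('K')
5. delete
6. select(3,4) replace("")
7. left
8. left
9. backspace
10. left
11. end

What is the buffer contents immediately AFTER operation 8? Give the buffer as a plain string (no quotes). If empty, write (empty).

Answer: KVL

Derivation:
After op 1 (left): buf='IVLY' cursor=0
After op 2 (backspace): buf='IVLY' cursor=0
After op 3 (backspace): buf='IVLY' cursor=0
After op 4 (insert('K')): buf='KIVLY' cursor=1
After op 5 (delete): buf='KVLY' cursor=1
After op 6 (select(3,4) replace("")): buf='KVL' cursor=3
After op 7 (left): buf='KVL' cursor=2
After op 8 (left): buf='KVL' cursor=1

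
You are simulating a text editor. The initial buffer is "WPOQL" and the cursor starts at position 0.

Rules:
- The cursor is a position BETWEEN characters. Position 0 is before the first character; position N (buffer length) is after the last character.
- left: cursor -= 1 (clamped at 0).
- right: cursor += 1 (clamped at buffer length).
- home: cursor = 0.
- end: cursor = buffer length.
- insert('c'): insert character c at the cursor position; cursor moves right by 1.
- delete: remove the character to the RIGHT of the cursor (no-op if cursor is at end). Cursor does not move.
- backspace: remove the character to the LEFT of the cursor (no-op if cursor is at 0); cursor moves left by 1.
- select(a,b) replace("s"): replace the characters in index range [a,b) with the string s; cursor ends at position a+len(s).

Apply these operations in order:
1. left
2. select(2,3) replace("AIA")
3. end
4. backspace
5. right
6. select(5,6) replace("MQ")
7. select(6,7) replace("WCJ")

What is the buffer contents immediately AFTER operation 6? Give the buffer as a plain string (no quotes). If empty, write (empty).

After op 1 (left): buf='WPOQL' cursor=0
After op 2 (select(2,3) replace("AIA")): buf='WPAIAQL' cursor=5
After op 3 (end): buf='WPAIAQL' cursor=7
After op 4 (backspace): buf='WPAIAQ' cursor=6
After op 5 (right): buf='WPAIAQ' cursor=6
After op 6 (select(5,6) replace("MQ")): buf='WPAIAMQ' cursor=7

Answer: WPAIAMQ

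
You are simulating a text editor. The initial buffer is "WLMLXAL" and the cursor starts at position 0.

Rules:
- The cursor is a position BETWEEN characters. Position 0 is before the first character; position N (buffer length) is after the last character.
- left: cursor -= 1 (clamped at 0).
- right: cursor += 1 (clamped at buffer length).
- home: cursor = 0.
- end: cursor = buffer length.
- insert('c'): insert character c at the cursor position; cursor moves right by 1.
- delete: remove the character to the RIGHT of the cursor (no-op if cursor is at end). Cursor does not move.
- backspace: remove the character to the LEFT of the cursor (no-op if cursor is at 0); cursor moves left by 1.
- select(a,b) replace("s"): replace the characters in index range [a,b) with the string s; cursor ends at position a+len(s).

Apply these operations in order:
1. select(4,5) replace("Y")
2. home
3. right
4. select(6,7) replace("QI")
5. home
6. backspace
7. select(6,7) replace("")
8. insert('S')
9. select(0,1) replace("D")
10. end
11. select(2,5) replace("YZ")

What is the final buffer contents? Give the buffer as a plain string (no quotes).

After op 1 (select(4,5) replace("Y")): buf='WLMLYAL' cursor=5
After op 2 (home): buf='WLMLYAL' cursor=0
After op 3 (right): buf='WLMLYAL' cursor=1
After op 4 (select(6,7) replace("QI")): buf='WLMLYAQI' cursor=8
After op 5 (home): buf='WLMLYAQI' cursor=0
After op 6 (backspace): buf='WLMLYAQI' cursor=0
After op 7 (select(6,7) replace("")): buf='WLMLYAI' cursor=6
After op 8 (insert('S')): buf='WLMLYASI' cursor=7
After op 9 (select(0,1) replace("D")): buf='DLMLYASI' cursor=1
After op 10 (end): buf='DLMLYASI' cursor=8
After op 11 (select(2,5) replace("YZ")): buf='DLYZASI' cursor=4

Answer: DLYZASI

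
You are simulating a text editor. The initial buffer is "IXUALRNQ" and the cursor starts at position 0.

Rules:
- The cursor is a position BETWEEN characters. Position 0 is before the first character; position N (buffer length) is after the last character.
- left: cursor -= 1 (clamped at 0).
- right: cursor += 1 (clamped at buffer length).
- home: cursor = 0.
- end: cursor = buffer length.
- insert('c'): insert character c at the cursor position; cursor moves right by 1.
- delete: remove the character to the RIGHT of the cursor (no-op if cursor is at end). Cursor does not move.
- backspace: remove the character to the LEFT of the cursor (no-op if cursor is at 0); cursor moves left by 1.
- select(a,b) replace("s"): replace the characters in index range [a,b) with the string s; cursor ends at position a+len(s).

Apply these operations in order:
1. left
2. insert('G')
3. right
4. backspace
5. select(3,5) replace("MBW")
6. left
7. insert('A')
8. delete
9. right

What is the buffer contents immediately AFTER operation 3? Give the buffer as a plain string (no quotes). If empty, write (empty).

Answer: GIXUALRNQ

Derivation:
After op 1 (left): buf='IXUALRNQ' cursor=0
After op 2 (insert('G')): buf='GIXUALRNQ' cursor=1
After op 3 (right): buf='GIXUALRNQ' cursor=2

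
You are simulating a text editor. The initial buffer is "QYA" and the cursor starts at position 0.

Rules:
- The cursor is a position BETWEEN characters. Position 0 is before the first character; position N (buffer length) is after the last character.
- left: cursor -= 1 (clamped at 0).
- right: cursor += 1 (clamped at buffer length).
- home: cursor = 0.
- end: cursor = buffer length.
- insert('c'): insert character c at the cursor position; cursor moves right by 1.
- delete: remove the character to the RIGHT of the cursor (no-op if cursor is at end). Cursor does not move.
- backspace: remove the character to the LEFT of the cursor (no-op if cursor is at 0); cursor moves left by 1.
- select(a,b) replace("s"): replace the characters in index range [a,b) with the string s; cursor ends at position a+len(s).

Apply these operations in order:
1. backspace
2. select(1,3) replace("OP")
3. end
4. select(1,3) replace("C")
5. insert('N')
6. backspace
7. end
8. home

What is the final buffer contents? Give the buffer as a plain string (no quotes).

After op 1 (backspace): buf='QYA' cursor=0
After op 2 (select(1,3) replace("OP")): buf='QOP' cursor=3
After op 3 (end): buf='QOP' cursor=3
After op 4 (select(1,3) replace("C")): buf='QC' cursor=2
After op 5 (insert('N')): buf='QCN' cursor=3
After op 6 (backspace): buf='QC' cursor=2
After op 7 (end): buf='QC' cursor=2
After op 8 (home): buf='QC' cursor=0

Answer: QC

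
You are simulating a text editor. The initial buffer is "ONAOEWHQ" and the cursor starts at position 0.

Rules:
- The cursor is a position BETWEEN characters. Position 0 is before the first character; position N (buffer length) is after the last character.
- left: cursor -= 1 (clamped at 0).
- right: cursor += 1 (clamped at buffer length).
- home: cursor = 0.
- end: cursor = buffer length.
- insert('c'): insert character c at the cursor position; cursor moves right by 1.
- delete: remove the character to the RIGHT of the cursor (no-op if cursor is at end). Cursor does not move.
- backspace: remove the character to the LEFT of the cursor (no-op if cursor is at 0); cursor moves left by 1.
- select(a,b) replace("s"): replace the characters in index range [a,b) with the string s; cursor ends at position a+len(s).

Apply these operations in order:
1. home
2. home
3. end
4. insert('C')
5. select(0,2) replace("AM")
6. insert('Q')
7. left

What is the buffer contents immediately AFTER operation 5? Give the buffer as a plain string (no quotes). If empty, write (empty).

After op 1 (home): buf='ONAOEWHQ' cursor=0
After op 2 (home): buf='ONAOEWHQ' cursor=0
After op 3 (end): buf='ONAOEWHQ' cursor=8
After op 4 (insert('C')): buf='ONAOEWHQC' cursor=9
After op 5 (select(0,2) replace("AM")): buf='AMAOEWHQC' cursor=2

Answer: AMAOEWHQC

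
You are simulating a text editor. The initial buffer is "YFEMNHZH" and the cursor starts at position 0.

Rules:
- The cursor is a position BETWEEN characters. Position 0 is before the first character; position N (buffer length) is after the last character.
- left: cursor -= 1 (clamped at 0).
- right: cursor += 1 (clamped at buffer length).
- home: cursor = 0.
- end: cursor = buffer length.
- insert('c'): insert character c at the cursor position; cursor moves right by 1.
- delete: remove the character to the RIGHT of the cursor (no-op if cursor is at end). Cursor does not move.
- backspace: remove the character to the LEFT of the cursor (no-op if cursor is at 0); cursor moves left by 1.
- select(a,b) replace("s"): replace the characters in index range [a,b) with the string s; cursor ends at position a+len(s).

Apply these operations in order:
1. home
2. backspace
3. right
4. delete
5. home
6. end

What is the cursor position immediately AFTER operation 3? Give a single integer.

After op 1 (home): buf='YFEMNHZH' cursor=0
After op 2 (backspace): buf='YFEMNHZH' cursor=0
After op 3 (right): buf='YFEMNHZH' cursor=1

Answer: 1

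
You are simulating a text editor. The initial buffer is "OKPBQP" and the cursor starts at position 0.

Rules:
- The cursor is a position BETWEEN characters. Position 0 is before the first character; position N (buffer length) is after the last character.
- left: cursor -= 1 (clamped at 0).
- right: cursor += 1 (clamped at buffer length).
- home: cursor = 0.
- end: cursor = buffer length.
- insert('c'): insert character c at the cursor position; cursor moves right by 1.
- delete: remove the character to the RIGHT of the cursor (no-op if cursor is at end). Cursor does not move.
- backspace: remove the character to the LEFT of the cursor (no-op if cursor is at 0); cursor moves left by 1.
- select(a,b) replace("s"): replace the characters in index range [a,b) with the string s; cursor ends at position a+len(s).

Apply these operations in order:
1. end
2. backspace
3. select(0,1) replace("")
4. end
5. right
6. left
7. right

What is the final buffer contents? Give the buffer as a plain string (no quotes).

After op 1 (end): buf='OKPBQP' cursor=6
After op 2 (backspace): buf='OKPBQ' cursor=5
After op 3 (select(0,1) replace("")): buf='KPBQ' cursor=0
After op 4 (end): buf='KPBQ' cursor=4
After op 5 (right): buf='KPBQ' cursor=4
After op 6 (left): buf='KPBQ' cursor=3
After op 7 (right): buf='KPBQ' cursor=4

Answer: KPBQ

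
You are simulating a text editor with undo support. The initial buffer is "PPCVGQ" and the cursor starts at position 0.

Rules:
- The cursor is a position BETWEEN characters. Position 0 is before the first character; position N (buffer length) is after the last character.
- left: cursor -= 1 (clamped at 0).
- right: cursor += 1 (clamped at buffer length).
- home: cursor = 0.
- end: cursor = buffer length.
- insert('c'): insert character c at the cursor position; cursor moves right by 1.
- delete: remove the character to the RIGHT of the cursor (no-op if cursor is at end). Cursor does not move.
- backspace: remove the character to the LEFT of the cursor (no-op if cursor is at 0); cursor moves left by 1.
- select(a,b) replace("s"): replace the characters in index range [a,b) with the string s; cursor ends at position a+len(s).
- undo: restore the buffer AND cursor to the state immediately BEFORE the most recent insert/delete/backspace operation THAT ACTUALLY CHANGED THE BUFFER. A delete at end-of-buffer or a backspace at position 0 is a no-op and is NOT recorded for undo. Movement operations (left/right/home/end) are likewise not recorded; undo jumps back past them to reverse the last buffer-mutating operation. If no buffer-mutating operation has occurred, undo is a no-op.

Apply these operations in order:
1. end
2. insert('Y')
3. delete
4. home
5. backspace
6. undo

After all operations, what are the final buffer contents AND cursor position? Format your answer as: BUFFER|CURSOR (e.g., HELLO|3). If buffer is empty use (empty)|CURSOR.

Answer: PPCVGQ|6

Derivation:
After op 1 (end): buf='PPCVGQ' cursor=6
After op 2 (insert('Y')): buf='PPCVGQY' cursor=7
After op 3 (delete): buf='PPCVGQY' cursor=7
After op 4 (home): buf='PPCVGQY' cursor=0
After op 5 (backspace): buf='PPCVGQY' cursor=0
After op 6 (undo): buf='PPCVGQ' cursor=6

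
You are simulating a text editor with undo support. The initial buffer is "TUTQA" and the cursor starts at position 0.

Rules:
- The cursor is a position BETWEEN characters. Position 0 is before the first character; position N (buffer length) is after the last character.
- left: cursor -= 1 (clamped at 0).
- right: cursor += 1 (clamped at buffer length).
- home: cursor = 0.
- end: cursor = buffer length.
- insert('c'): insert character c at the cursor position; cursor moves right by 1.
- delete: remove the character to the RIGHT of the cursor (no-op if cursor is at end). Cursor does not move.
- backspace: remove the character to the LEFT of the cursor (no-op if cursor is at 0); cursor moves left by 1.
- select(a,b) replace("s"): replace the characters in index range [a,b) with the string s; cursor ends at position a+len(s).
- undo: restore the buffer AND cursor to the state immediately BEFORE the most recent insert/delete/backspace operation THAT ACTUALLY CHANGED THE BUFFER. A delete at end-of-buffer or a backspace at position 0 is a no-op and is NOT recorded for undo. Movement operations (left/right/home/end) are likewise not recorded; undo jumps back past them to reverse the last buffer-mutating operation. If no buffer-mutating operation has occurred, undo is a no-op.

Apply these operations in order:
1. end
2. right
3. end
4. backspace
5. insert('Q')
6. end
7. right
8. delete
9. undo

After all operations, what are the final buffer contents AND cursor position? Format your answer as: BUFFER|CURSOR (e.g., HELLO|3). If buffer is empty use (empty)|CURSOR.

After op 1 (end): buf='TUTQA' cursor=5
After op 2 (right): buf='TUTQA' cursor=5
After op 3 (end): buf='TUTQA' cursor=5
After op 4 (backspace): buf='TUTQ' cursor=4
After op 5 (insert('Q')): buf='TUTQQ' cursor=5
After op 6 (end): buf='TUTQQ' cursor=5
After op 7 (right): buf='TUTQQ' cursor=5
After op 8 (delete): buf='TUTQQ' cursor=5
After op 9 (undo): buf='TUTQ' cursor=4

Answer: TUTQ|4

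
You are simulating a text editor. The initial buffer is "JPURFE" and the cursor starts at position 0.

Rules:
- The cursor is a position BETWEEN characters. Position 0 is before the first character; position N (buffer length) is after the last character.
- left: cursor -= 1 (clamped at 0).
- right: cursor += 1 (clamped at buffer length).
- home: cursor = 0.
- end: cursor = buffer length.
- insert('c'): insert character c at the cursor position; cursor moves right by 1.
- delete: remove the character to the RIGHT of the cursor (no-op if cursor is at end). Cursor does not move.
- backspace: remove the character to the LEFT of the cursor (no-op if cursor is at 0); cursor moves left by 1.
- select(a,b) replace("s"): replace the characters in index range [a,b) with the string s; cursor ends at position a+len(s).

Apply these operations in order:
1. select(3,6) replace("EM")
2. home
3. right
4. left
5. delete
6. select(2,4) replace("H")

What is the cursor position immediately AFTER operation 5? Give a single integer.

Answer: 0

Derivation:
After op 1 (select(3,6) replace("EM")): buf='JPUEM' cursor=5
After op 2 (home): buf='JPUEM' cursor=0
After op 3 (right): buf='JPUEM' cursor=1
After op 4 (left): buf='JPUEM' cursor=0
After op 5 (delete): buf='PUEM' cursor=0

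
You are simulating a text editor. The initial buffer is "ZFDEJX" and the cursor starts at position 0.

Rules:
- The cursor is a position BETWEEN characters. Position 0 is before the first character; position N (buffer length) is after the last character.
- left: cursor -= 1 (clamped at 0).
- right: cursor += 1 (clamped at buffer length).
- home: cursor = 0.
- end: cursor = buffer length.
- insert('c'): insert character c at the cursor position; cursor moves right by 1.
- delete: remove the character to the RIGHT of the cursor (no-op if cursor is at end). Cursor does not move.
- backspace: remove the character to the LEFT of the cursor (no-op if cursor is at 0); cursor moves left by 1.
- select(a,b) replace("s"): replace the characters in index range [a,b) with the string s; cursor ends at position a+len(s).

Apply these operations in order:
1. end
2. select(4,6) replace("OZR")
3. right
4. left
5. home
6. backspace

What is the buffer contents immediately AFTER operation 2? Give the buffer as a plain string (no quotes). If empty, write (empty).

After op 1 (end): buf='ZFDEJX' cursor=6
After op 2 (select(4,6) replace("OZR")): buf='ZFDEOZR' cursor=7

Answer: ZFDEOZR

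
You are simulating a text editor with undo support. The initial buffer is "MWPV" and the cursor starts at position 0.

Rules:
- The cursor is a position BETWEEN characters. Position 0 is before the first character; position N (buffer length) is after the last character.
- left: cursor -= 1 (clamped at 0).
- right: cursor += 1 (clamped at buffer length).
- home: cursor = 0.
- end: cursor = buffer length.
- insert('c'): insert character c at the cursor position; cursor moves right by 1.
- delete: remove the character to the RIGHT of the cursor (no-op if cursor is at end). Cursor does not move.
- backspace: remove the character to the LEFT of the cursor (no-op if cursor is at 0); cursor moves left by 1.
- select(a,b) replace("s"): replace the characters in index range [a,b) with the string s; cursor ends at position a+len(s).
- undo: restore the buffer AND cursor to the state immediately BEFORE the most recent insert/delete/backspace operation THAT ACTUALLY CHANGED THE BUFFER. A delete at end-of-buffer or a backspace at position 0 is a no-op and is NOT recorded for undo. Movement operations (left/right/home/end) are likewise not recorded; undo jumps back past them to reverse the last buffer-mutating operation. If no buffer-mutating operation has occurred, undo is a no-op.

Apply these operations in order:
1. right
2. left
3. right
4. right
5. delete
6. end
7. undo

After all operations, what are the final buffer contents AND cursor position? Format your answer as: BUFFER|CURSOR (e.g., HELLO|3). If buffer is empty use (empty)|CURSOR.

After op 1 (right): buf='MWPV' cursor=1
After op 2 (left): buf='MWPV' cursor=0
After op 3 (right): buf='MWPV' cursor=1
After op 4 (right): buf='MWPV' cursor=2
After op 5 (delete): buf='MWV' cursor=2
After op 6 (end): buf='MWV' cursor=3
After op 7 (undo): buf='MWPV' cursor=2

Answer: MWPV|2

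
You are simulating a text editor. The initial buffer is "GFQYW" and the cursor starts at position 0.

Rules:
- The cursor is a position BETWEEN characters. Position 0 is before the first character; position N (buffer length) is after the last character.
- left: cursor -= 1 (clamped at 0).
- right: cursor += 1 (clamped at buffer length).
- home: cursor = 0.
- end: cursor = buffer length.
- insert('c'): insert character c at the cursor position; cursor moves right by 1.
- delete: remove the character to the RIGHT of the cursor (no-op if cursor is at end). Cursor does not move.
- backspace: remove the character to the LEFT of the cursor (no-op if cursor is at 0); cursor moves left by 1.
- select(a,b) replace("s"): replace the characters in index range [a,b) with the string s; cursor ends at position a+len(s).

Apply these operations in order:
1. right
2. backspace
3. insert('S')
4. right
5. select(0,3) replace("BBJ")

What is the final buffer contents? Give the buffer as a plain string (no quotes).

After op 1 (right): buf='GFQYW' cursor=1
After op 2 (backspace): buf='FQYW' cursor=0
After op 3 (insert('S')): buf='SFQYW' cursor=1
After op 4 (right): buf='SFQYW' cursor=2
After op 5 (select(0,3) replace("BBJ")): buf='BBJYW' cursor=3

Answer: BBJYW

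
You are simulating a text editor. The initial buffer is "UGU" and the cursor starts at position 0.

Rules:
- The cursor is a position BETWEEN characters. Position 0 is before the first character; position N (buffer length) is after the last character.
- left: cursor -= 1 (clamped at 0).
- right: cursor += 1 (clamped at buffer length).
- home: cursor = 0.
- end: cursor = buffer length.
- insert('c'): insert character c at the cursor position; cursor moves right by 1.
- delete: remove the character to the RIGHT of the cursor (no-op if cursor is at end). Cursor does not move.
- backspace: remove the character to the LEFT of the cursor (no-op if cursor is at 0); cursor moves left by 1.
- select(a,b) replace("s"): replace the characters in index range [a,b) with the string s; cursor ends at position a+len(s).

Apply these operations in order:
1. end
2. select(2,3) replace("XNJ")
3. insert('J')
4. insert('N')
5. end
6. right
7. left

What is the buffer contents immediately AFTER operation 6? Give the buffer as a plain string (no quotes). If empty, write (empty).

After op 1 (end): buf='UGU' cursor=3
After op 2 (select(2,3) replace("XNJ")): buf='UGXNJ' cursor=5
After op 3 (insert('J')): buf='UGXNJJ' cursor=6
After op 4 (insert('N')): buf='UGXNJJN' cursor=7
After op 5 (end): buf='UGXNJJN' cursor=7
After op 6 (right): buf='UGXNJJN' cursor=7

Answer: UGXNJJN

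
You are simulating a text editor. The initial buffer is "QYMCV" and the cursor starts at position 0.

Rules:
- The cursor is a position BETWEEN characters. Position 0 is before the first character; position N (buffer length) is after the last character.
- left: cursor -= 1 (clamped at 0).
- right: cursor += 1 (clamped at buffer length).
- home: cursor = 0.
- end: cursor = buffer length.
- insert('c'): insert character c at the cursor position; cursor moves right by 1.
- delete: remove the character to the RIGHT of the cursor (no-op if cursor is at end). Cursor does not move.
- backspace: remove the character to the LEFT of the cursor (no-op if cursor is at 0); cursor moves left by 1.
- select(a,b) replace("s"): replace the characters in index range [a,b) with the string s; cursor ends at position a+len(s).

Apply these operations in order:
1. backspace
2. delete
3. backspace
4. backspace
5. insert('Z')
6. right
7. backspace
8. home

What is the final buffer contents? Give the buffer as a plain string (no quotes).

After op 1 (backspace): buf='QYMCV' cursor=0
After op 2 (delete): buf='YMCV' cursor=0
After op 3 (backspace): buf='YMCV' cursor=0
After op 4 (backspace): buf='YMCV' cursor=0
After op 5 (insert('Z')): buf='ZYMCV' cursor=1
After op 6 (right): buf='ZYMCV' cursor=2
After op 7 (backspace): buf='ZMCV' cursor=1
After op 8 (home): buf='ZMCV' cursor=0

Answer: ZMCV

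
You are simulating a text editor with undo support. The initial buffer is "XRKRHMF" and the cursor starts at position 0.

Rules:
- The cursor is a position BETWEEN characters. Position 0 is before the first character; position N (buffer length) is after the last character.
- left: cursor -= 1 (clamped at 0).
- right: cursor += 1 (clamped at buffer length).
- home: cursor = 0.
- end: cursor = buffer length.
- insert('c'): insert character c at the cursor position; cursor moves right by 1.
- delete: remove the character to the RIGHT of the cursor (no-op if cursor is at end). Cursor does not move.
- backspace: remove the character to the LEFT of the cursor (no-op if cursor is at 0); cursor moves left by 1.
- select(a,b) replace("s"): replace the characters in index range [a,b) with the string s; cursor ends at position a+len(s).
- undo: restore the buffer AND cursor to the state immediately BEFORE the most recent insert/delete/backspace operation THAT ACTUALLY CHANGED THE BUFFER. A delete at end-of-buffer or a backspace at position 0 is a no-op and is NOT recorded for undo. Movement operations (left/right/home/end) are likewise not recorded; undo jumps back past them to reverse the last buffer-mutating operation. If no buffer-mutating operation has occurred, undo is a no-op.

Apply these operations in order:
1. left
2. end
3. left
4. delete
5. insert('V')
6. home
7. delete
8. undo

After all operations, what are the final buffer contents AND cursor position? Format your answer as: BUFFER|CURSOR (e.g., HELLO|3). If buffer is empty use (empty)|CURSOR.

Answer: XRKRHMV|0

Derivation:
After op 1 (left): buf='XRKRHMF' cursor=0
After op 2 (end): buf='XRKRHMF' cursor=7
After op 3 (left): buf='XRKRHMF' cursor=6
After op 4 (delete): buf='XRKRHM' cursor=6
After op 5 (insert('V')): buf='XRKRHMV' cursor=7
After op 6 (home): buf='XRKRHMV' cursor=0
After op 7 (delete): buf='RKRHMV' cursor=0
After op 8 (undo): buf='XRKRHMV' cursor=0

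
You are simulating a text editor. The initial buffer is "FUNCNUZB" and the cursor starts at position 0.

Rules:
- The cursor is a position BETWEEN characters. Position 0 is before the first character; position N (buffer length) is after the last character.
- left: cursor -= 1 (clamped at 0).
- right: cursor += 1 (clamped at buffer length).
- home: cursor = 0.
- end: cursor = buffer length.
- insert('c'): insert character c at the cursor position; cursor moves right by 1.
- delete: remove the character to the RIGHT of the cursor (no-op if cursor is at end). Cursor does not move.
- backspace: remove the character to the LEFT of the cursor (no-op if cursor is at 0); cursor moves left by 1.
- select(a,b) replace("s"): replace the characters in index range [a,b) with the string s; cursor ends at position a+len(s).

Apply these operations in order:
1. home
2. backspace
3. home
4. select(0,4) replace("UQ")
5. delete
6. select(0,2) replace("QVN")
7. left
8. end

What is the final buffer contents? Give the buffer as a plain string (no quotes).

After op 1 (home): buf='FUNCNUZB' cursor=0
After op 2 (backspace): buf='FUNCNUZB' cursor=0
After op 3 (home): buf='FUNCNUZB' cursor=0
After op 4 (select(0,4) replace("UQ")): buf='UQNUZB' cursor=2
After op 5 (delete): buf='UQUZB' cursor=2
After op 6 (select(0,2) replace("QVN")): buf='QVNUZB' cursor=3
After op 7 (left): buf='QVNUZB' cursor=2
After op 8 (end): buf='QVNUZB' cursor=6

Answer: QVNUZB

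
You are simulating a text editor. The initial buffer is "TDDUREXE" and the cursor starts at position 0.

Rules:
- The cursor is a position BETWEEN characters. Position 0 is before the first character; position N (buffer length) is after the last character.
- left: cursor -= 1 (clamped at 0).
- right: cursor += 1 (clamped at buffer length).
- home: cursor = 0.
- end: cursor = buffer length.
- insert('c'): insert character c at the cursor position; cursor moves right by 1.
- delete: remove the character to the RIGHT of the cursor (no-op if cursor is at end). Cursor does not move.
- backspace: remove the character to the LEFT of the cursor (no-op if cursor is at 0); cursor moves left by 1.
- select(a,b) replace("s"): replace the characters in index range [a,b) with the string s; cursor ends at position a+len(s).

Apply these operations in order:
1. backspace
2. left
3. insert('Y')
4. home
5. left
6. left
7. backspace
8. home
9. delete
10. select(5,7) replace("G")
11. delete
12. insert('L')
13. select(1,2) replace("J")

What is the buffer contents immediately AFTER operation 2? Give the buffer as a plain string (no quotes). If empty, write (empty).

Answer: TDDUREXE

Derivation:
After op 1 (backspace): buf='TDDUREXE' cursor=0
After op 2 (left): buf='TDDUREXE' cursor=0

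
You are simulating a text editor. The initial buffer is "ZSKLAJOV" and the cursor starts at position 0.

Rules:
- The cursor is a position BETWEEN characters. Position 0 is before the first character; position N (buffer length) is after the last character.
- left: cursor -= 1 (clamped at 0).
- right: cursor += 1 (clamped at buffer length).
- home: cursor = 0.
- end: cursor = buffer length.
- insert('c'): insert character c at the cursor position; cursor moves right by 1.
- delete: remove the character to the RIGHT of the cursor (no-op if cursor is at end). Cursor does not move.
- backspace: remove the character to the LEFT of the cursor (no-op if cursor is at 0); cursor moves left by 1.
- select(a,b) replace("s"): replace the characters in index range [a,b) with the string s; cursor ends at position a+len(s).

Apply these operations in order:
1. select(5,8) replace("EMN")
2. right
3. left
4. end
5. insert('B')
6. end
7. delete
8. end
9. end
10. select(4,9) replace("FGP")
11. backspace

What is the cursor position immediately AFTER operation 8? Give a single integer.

After op 1 (select(5,8) replace("EMN")): buf='ZSKLAEMN' cursor=8
After op 2 (right): buf='ZSKLAEMN' cursor=8
After op 3 (left): buf='ZSKLAEMN' cursor=7
After op 4 (end): buf='ZSKLAEMN' cursor=8
After op 5 (insert('B')): buf='ZSKLAEMNB' cursor=9
After op 6 (end): buf='ZSKLAEMNB' cursor=9
After op 7 (delete): buf='ZSKLAEMNB' cursor=9
After op 8 (end): buf='ZSKLAEMNB' cursor=9

Answer: 9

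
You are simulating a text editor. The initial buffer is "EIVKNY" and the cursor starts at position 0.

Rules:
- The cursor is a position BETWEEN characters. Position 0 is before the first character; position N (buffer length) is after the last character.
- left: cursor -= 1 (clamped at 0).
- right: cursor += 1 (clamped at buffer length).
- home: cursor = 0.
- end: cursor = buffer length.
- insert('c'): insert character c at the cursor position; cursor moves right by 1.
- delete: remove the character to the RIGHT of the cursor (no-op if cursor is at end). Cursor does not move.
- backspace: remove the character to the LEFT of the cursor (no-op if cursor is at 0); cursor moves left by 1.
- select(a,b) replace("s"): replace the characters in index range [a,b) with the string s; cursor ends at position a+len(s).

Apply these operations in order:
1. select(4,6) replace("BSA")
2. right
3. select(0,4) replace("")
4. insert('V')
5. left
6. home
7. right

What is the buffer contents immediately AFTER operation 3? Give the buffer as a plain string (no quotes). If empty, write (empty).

After op 1 (select(4,6) replace("BSA")): buf='EIVKBSA' cursor=7
After op 2 (right): buf='EIVKBSA' cursor=7
After op 3 (select(0,4) replace("")): buf='BSA' cursor=0

Answer: BSA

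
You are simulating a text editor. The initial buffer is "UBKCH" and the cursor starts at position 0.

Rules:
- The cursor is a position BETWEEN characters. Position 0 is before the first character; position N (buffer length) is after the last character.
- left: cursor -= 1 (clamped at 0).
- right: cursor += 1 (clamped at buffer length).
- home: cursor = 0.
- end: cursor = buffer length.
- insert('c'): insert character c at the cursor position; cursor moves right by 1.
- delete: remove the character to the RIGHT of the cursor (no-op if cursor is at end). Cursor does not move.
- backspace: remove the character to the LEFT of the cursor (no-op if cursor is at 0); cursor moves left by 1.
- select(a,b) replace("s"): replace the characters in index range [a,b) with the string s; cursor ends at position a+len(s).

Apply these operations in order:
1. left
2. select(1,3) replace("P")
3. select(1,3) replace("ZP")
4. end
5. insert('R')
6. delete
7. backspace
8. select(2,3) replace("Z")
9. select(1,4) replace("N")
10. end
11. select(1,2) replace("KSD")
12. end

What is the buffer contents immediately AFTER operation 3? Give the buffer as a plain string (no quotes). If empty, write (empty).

Answer: UZPH

Derivation:
After op 1 (left): buf='UBKCH' cursor=0
After op 2 (select(1,3) replace("P")): buf='UPCH' cursor=2
After op 3 (select(1,3) replace("ZP")): buf='UZPH' cursor=3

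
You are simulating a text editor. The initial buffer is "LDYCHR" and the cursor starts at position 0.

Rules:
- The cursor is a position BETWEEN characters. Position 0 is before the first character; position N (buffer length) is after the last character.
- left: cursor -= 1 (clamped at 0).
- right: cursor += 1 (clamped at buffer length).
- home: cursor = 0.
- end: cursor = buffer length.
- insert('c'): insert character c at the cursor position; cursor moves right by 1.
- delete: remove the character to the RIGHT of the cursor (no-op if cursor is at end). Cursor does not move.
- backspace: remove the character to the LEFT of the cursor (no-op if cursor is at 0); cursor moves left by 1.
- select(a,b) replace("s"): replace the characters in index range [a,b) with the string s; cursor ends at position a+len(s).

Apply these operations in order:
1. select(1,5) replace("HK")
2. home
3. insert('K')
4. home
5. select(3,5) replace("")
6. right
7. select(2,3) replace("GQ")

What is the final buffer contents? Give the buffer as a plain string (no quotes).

After op 1 (select(1,5) replace("HK")): buf='LHKR' cursor=3
After op 2 (home): buf='LHKR' cursor=0
After op 3 (insert('K')): buf='KLHKR' cursor=1
After op 4 (home): buf='KLHKR' cursor=0
After op 5 (select(3,5) replace("")): buf='KLH' cursor=3
After op 6 (right): buf='KLH' cursor=3
After op 7 (select(2,3) replace("GQ")): buf='KLGQ' cursor=4

Answer: KLGQ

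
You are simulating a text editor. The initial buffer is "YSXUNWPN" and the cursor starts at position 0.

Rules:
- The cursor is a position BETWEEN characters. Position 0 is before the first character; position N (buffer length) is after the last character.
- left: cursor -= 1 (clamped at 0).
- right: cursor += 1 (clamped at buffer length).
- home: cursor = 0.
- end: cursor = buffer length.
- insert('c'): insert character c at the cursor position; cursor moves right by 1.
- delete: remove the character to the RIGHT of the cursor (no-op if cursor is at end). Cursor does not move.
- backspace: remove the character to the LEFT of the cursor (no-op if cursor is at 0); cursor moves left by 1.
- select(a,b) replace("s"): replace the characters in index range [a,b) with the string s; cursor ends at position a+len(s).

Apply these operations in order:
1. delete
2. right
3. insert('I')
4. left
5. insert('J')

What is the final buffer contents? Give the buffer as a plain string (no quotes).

Answer: SJIXUNWPN

Derivation:
After op 1 (delete): buf='SXUNWPN' cursor=0
After op 2 (right): buf='SXUNWPN' cursor=1
After op 3 (insert('I')): buf='SIXUNWPN' cursor=2
After op 4 (left): buf='SIXUNWPN' cursor=1
After op 5 (insert('J')): buf='SJIXUNWPN' cursor=2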